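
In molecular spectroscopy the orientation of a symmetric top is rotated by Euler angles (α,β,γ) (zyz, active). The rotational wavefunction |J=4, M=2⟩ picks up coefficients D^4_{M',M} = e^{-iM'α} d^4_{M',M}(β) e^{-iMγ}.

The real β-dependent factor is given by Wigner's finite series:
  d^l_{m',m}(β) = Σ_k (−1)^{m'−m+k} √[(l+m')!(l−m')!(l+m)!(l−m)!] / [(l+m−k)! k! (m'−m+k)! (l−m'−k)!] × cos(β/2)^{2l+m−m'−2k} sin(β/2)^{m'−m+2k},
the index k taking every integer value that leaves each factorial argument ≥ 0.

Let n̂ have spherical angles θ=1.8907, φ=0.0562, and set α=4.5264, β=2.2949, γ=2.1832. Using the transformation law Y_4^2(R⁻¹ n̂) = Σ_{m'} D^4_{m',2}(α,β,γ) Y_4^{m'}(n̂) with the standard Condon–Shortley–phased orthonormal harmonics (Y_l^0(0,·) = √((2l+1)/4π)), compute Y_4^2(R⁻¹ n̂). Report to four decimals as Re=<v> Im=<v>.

Re=0.1433 Im=0.2981

Need the full column D^4_{m',2} for m'=−4..4 at α=4.5264, β=2.2949, γ=2.1832.
cos(β/2)=0.410814, sin(β/2)=0.911719
d^4_{-4,2}: single k=6 term ⇒ +0.512904;  D = +0.198773+0.472821i
d^4_{-3,2}: k∈[5..6] ⇒ +0.490259 -0.804891 = -0.314632;  D = +0.307589-0.066197i
d^4_{-2,2}: k∈[4..6] ⇒ +0.295199 -1.163156 +0.477408 = -0.390549;  D = +0.010149+0.390417i
d^4_{-1,2}: k∈[3..5] ⇒ +0.125407 -0.926503 +0.912661 = +0.111565;  D = +0.110140+0.017774i
d^4_{0,2}: k∈[2..4] ⇒ +0.037906 -0.497868 +0.919556 = +0.459594;  D = -0.155861+0.432359i
d^4_{1,2}: k∈[1..3] ⇒ +0.007639 -0.188111 +0.617668 = +0.437196;  D = -0.376778-0.221763i
d^4_{2,2}: k∈[0..2] ⇒ +0.000811 -0.047948 +0.295199 = +0.248062;  D = +0.163189-0.186827i
d^4_{3,2}: k∈[0..1] ⇒ -0.006737 +0.099539 = +0.092802;  D = +0.057399+0.072922i
d^4_{4,2}: single k=0 term ⇒ +0.021143;  D = -0.018746+0.009779i
Y_4^{m'}(θ=1.8907,φ=0.0562) and Σ D·Y over m':
  (+0.1988+0.4728i)·(+0.3503-0.0801i)  (+0.3076-0.0662i)·(-0.3319+0.0565i)  (+0.0101+0.3904i)·(-0.0922+0.0104i)  (+0.1101+0.0178i)·(+0.3254-0.0183i)  (-0.1559+0.4324i)·(+0.0397+0.0000i)  (-0.3768-0.2218i)·(-0.3254-0.0183i)  (+0.1632-0.1868i)·(-0.0922-0.0104i)  (+0.0574+0.0729i)·(+0.3319+0.0565i)  (-0.0187+0.0098i)·(+0.3503+0.0801i)
Y_4^2(R⁻¹ n̂) = +0.143261+0.298066i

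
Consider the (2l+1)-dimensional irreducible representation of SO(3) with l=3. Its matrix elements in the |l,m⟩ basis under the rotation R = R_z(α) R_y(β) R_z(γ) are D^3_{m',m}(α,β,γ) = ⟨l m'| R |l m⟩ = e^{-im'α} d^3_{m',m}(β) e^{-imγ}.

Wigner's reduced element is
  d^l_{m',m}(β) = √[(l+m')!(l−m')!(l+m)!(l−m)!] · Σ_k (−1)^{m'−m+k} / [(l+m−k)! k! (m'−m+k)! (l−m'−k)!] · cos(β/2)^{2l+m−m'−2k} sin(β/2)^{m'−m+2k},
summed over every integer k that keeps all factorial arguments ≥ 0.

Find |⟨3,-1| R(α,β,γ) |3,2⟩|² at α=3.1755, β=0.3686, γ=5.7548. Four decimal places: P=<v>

P=0.0013

First d^3_{-1,2}(β=0.3686), then the phase factors e^{-i(-1)α} and e^{-i(2)γ}:
With c≡cos(β/2)=0.983065 and s≡sin(β/2)=0.183258, N=[2·24·120·1]^{1/2}=75.894664
k∈{3,4} keeps every argument non-negative
  k=3: (−1)^0·75.8947/(12)·0.9831^3·0.1833^3 = +0.036980
  k=4: (−1)^1·75.8947/(24)·0.9831^1·0.1833^5 = -0.000643
d^3_{-1,2}(0.3686) = +0.036980 -0.000643 = +0.036338
|D^3_{-1,2}|² = |d^3_{-1,2}(β)|² = (+0.036338)² = 0.001320 (the z-rotation phases have unit modulus)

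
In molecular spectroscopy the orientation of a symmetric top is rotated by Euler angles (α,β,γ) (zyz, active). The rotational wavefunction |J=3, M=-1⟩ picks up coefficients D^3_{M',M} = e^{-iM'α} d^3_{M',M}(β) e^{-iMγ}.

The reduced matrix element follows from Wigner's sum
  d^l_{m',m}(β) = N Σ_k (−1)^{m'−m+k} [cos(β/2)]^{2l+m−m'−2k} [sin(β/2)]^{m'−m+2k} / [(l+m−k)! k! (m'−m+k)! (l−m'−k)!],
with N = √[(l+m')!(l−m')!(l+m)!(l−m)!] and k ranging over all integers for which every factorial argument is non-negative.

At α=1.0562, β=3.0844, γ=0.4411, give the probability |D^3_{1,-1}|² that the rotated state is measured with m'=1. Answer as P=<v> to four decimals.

P=0.9821

D^3_{1,-1}(1.0562,3.0844,0.4411) = e^{-i·1·1.0562}·d^3_{1,-1}(3.0844)·e^{-i·-1·0.4411}. Compute d first:
With c≡cos(β/2)=0.028592 and s≡sin(β/2)=0.999591, N=[24·2·2·24]^{1/2}=48.000000
k: max(0,(-1)−(1))=0 … min(3+(-1),3−(1))=2
  k=0: (−1)^2·48.0000/(8)·0.0286^4·0.9996^2 = +0.000004
  k=1: (−1)^3·48.0000/(6)·0.0286^2·0.9996^4 = -0.006530
  k=2: (−1)^4·48.0000/(48)·0.0286^0·0.9996^6 = +0.997549
d^3_{1,-1}(3.0844) = +0.000004 -0.006530 +0.997549 = +0.991024
|D^3_{1,-1}|² = |d^3_{1,-1}(β)|² = (+0.991024)² = 0.982128 (the z-rotation phases have unit modulus)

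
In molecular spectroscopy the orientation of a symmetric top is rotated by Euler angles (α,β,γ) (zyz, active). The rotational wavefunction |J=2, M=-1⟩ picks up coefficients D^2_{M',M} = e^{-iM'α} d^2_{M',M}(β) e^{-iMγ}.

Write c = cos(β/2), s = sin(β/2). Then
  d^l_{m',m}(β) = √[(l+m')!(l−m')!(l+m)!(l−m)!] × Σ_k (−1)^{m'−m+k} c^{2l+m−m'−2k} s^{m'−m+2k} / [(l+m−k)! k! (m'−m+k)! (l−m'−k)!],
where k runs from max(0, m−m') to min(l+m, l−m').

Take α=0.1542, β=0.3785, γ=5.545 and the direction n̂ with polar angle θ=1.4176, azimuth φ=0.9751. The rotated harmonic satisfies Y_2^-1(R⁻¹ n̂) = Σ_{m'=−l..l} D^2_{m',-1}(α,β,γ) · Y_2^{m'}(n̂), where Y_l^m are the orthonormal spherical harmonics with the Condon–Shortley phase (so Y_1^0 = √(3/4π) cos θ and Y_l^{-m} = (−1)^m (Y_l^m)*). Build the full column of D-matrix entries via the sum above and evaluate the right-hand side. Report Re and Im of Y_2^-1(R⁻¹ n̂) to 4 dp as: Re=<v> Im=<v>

Need the full column D^2_{m',-1} for m'=−2..2 at α=0.1542, β=0.3785, γ=5.545.
cos(β/2)=0.982146, sin(β/2)=0.188122
d^2_{-2,-1}: single k=1 term ⇒ +0.356449;  D = +0.324032-0.148524i
d^2_{-1,-1}: k∈[0..1] ⇒ +0.930472 -0.102413 = +0.828060;  D = +0.690827-0.456553i
d^2_{0,-1}: k∈[0..1] ⇒ -0.436560 +0.016017 = -0.420543;  D = -0.311072+0.283003i
d^2_{1,-1}: k∈[0..1] ⇒ +0.102413 -0.001252 = +0.101160;  D = +0.063484-0.078760i
d^2_{2,-1}: single k=0 term ⇒ -0.013078;  D = -0.006546+0.011322i
Y_2^{m'}(θ=1.4176,φ=0.9751) and Σ D·Y over m':
  (+0.3240-0.1485i)·(-0.1397-0.3504i)  (+0.6908-0.4566i)·(+0.0654-0.0964i)  (-0.3111+0.2830i)·(-0.2934+0.0000i)  (+0.0635-0.0788i)·(-0.0654-0.0964i)  (-0.0065+0.0113i)·(-0.1397+0.3504i)
Y_2^-1(R⁻¹ n̂) = -0.019741-0.277144i

Re=-0.0197 Im=-0.2771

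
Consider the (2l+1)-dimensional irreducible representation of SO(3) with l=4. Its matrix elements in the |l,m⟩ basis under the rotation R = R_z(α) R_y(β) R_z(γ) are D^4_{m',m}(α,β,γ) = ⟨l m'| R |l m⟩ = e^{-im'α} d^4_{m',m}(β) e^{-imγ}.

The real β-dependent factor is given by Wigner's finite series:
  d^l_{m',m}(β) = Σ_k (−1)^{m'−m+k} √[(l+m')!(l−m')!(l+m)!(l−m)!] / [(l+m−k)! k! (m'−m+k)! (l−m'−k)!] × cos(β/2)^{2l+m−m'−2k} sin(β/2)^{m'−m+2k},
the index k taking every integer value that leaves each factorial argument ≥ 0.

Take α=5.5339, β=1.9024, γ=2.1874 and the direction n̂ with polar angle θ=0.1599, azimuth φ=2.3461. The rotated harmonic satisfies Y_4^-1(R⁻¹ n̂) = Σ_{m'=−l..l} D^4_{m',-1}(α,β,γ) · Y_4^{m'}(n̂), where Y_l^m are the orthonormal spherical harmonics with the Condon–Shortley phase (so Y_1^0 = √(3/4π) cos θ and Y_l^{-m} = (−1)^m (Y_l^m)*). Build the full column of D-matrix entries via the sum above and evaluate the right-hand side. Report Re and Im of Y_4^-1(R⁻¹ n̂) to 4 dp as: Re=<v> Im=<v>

Re=0.1660 Im=-0.2301

Need the full column D^4_{m',-1} for m'=−4..4 at α=5.5339, β=1.9024, γ=2.1874.
cos(β/2)=0.580707, sin(β/2)=0.814113
d^4_{-4,-1}: single k=3 term ⇒ +0.266644;  D = +0.183901-0.193079i
d^4_{-3,-1}: k∈[2..3] ⇒ +0.201734 -0.660822 = -0.459088;  D = -0.458249+0.027738i
d^4_{-2,-1}: k∈[1..3] ⇒ +0.076916 -0.755864 +0.990395 = +0.311447;  D = +0.240434+0.197966i
d^4_{-1,-1}: k∈[0..3] ⇒ +0.012932 -0.381242 +1.498604 -0.981796 = +0.148497;  D = +0.019645+0.147192i
d^4_{0,-1}: k∈[0..3] ⇒ -0.081077 +0.956101 -1.879143 +0.615551 = -0.388567;  D = +0.224696-0.317011i
d^4_{1,-1}: k∈[0..3] ⇒ +0.254161 -1.498604 +1.472695 -0.192964 = +0.035288;  D = -0.034550+0.007180i
d^4_{2,-1}: k∈[0..2] ⇒ -0.503910 +1.485593 -0.583963 = +0.397720;  D = -0.340229-0.205974i
d^4_{3,-1}: k∈[0..1] ⇒ +0.660822 -0.779277 = -0.118455;  D = +0.032409+0.113935i
d^4_{4,-1}: single k=0 term ⇒ -0.524068;  D = -0.238348+0.466730i
Y_4^{m'}(θ=0.1599,φ=2.3461) and Σ D·Y over m':
  (+0.1839-0.1931i)·(-0.0003-0.0000i)  (-0.4582+0.0277i)·(+0.0036-0.0034i)  (+0.2404+0.1980i)·(-0.0010+0.0494i)  (+0.0196+0.1472i)·(-0.1990-0.2030i)  (+0.2247-0.3170i)·(+0.7414+0.0000i)  (-0.0345+0.0072i)·(+0.1990-0.2030i)  (-0.3402-0.2060i)·(-0.0010-0.0494i)  (+0.0324+0.1139i)·(-0.0036-0.0034i)  (-0.2383+0.4667i)·(-0.0003+0.0000i)
Y_4^-1(R⁻¹ n̂) = +0.166014-0.230127i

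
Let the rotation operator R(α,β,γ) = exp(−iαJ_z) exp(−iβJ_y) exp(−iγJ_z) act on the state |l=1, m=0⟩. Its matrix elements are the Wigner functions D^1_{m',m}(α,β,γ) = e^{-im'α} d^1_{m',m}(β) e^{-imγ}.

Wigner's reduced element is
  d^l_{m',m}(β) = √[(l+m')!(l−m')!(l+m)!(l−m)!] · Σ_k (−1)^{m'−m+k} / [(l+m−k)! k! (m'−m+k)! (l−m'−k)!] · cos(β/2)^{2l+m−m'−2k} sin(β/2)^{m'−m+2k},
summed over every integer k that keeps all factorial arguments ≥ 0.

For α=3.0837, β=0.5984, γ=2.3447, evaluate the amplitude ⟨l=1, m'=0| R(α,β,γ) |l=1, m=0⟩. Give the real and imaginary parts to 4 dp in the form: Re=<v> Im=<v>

Re=0.8262 Im=0.0000

D^1_{0,0}(3.0837,0.5984,2.3447) = e^{-i·0·3.0837}·d^1_{0,0}(0.5984)·e^{-i·0·2.3447}. Compute d first:
Half-angle: c=0.955573, s=0.294756. N=√(1·1·1·1)=1.000000
k: max(0,(0)−(0))=0 … min(1+(0),1−(0))=1
  k=0: (−1)^0·1.0000/(1)·0.9556^2·0.2948^0 = +0.913119
  k=1: (−1)^1·1.0000/(1)·0.9556^0·0.2948^2 = -0.086881
d^1_{0,0}(0.5984) = +0.913119 -0.086881 = +0.826238
Attach z-rotation phases: D = e^{-i(0)(3.0837)}·(+0.826238)·e^{-i(0)(2.3447)} = +0.826238+0.000000i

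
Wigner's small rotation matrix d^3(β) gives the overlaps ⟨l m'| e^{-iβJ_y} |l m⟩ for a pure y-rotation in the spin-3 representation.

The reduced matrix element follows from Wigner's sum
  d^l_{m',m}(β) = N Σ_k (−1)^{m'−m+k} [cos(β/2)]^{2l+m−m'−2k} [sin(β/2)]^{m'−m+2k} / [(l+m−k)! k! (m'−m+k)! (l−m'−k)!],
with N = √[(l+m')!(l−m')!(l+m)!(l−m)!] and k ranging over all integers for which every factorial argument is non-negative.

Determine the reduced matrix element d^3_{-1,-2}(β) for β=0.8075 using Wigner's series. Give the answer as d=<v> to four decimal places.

d=-0.5188

d^3_{-1,-2}(β=0.8075) via Wigner's sum:
Half-angle: c=0.919594, s=0.392870. N=√(2·24·1·120)=75.894664
k∈{0,1} keeps every argument non-negative
  k=0: (−1)^1·75.8947/(24)·0.9196^5·0.3929^1 = -0.817014
  k=1: (−1)^2·75.8947/(12)·0.9196^3·0.3929^3 = +0.298239
d^3_{-1,-2}(0.8075) = -0.817014 +0.298239 = -0.518775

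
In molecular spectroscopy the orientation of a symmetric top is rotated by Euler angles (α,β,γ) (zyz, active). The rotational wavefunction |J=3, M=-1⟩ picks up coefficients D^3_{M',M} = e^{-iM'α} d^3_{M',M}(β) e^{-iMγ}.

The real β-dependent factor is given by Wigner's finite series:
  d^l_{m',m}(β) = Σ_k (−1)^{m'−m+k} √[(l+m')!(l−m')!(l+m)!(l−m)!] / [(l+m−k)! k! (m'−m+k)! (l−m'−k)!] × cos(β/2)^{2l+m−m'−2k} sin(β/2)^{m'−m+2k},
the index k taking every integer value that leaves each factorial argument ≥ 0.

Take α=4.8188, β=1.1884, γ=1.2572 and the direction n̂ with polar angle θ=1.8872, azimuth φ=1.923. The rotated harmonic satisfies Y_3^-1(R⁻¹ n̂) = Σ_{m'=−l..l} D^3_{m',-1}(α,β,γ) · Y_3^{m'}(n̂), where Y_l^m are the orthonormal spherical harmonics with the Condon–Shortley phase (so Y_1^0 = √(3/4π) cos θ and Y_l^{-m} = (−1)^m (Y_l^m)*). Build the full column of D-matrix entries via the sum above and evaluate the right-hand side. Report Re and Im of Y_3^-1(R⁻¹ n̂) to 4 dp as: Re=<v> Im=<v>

Need the full column D^3_{m',-1} for m'=−3..3 at α=4.8188, β=1.1884, γ=1.2572.
cos(β/2)=0.828597, sin(β/2)=0.559846
d^3_{-3,-1}: single k=2 term ⇒ +0.572210;  D = -0.572201-0.003225i
d^3_{-2,-1}: k∈[1..2] ⇒ +0.691488 -0.631343 = +0.060145;  D = -0.006051-0.059840i
d^3_{-1,-1}: k∈[0..2] ⇒ +0.323638 -1.181952 +0.404680 = -0.453634;  D = -0.443933+0.093315i
d^3_{0,-1}: k∈[0..2] ⇒ -0.757487 +1.037402 -0.157862 = +0.122054;  D = +0.037651+0.116101i
d^3_{1,-1}: k∈[0..2] ⇒ +0.886464 -0.539574 +0.030790 = +0.377681;  D = -0.344855+0.154006i
d^3_{2,-1}: k∈[0..1] ⇒ -0.631343 +0.144107 = -0.487236;  D = +0.244807+0.421270i
d^3_{3,-1}: single k=0 term ⇒ +0.261220;  D = +0.210637-0.154493i
Y_3^{m'}(θ=1.8872,φ=1.923) and Σ D·Y over m':
  (-0.5722-0.0032i)·(+0.3118+0.1761i)  (-0.0061-0.0598i)·(+0.2188-0.1860i)  (-0.4439+0.0933i)·(+0.0547+0.1487i)  (+0.0377+0.1161i)·(+0.2921+0.0000i)  (-0.3449+0.1540i)·(-0.0547+0.1487i)  (+0.2448+0.4213i)·(+0.2188+0.1860i)  (+0.2106-0.1545i)·(-0.3118+0.1761i)
Y_3^-1(R⁻¹ n̂) = -0.284754+0.022520i

Re=-0.2848 Im=0.0225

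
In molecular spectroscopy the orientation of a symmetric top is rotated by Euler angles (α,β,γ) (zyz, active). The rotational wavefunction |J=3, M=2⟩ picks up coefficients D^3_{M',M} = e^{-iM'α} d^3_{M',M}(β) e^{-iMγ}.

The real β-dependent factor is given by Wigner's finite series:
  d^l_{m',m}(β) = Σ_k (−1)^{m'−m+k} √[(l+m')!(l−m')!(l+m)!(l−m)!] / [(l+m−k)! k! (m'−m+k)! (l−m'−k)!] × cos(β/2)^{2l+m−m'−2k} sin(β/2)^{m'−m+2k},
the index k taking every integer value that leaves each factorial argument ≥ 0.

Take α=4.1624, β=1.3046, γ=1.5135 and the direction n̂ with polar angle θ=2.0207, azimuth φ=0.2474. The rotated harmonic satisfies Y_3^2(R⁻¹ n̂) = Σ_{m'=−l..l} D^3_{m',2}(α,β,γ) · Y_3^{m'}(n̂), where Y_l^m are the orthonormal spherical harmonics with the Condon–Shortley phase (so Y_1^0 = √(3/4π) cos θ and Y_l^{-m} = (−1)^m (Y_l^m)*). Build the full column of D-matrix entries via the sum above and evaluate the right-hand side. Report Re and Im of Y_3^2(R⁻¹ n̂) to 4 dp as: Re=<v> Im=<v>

Need the full column D^3_{m',2} for m'=−3..3 at α=4.1624, β=1.3046, γ=1.5135.
cos(β/2)=0.794690, sin(β/2)=0.607016
d^3_{-3,2}: single k=5 term ⇒ +0.160425;  D = -0.160325-0.005681i
d^3_{-2,2}: k∈[4..5] ⇒ +0.428712 -0.050026 = +0.378685;  D = +0.209239-0.315628i
d^3_{-1,2}: k∈[3..4] ⇒ +0.709942 -0.207108 = +0.502834;  D = +0.212080+0.455921i
d^3_{0,2}: k∈[2..3] ⇒ +0.804917 -0.469630 = +0.335287;  D = -0.333088-0.038337i
d^3_{1,2}: k∈[1..2] ⇒ +0.608398 -0.709942 = -0.101544;  D = -0.062625+0.079932i
d^3_{2,2}: k∈[0..1] ⇒ +0.251875 -0.734785 = -0.482910;  D = -0.168410-0.452593i
d^3_{3,2}: single k=0 term ⇒ -0.471263;  D = +0.462444+0.090743i
Y_3^{m'}(θ=2.0207,φ=0.2474) and Σ D·Y over m':
  (-0.1603-0.0057i)·(+0.2245-0.2059i)  (+0.2092-0.3156i)·(-0.3172+0.1711i)  (+0.2121+0.4559i)·(-0.0154+0.0039i)  (-0.3331-0.0383i)·(+0.3334+0.0000i)  (-0.0626+0.0799i)·(+0.0154+0.0039i)  (-0.1684-0.4526i)·(-0.3172-0.1711i)  (+0.4624+0.0907i)·(-0.2245-0.2059i)
Y_3^2(R⁻¹ n̂) = -0.276046+0.206445i

Re=-0.2760 Im=0.2064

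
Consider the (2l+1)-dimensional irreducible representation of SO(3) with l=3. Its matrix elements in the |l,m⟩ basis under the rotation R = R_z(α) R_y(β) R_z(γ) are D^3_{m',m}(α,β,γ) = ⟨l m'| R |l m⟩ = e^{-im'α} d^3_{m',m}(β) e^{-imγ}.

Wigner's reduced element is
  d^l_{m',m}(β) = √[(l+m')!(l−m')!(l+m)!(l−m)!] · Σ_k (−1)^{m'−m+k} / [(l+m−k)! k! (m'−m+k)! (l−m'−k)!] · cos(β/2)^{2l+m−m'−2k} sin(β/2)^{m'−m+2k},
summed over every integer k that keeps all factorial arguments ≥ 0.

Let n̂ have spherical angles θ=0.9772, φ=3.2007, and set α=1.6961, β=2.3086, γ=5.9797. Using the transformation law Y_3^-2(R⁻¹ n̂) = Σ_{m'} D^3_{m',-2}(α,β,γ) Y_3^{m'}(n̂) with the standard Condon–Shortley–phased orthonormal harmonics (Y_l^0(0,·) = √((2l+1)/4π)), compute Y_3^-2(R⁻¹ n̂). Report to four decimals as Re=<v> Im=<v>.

Re=-0.0104 Im=-0.3042

Need the full column D^3_{m',-2} for m'=−3..3 at α=1.6961, β=2.3086, γ=5.9797.
cos(β/2)=0.404559, sin(β/2)=0.914512
d^3_{-3,-2}: single k=1 term ⇒ +0.024276;  D = -0.005559-0.023631i
d^3_{-2,-2}: k∈[0..1] ⇒ +0.004384 -0.112015 = -0.107631;  D = +0.100868-0.037549i
d^3_{-1,-2}: k∈[0..1] ⇒ -0.031340 +0.320290 = +0.288950;  D = +0.133858+0.256074i
d^3_{0,-2}: k∈[0..1] ⇒ +0.122706 -0.627020 = -0.504314;  D = -0.414233+0.287652i
d^3_{1,-2}: k∈[0..1] ⇒ -0.320290 +0.818330 = +0.498041;  D = -0.332971-0.370371i
d^3_{2,-2}: k∈[0..1] ⇒ +0.572389 -0.584974 = -0.012585;  D = +0.008234-0.009518i
d^3_{3,-2}: single k=0 term ⇒ -0.633876;  D = -0.527448-0.351565i
Y_3^{m'}(θ=0.9772,φ=3.2007) and Σ D·Y over m':
  (-0.0056-0.0236i)·(-0.2339+0.0419i)  (+0.1009-0.0375i)·(+0.3901-0.0463i)  (+0.1339+0.2561i)·(-0.1509+0.0089i)  (-0.4142+0.2877i)·(-0.2997+0.0000i)  (-0.3330-0.3704i)·(+0.1509+0.0089i)  (+0.0082-0.0095i)·(+0.3901+0.0463i)  (-0.5274-0.3516i)·(+0.2339+0.0419i)
Y_3^-2(R⁻¹ n̂) = -0.010393-0.304225i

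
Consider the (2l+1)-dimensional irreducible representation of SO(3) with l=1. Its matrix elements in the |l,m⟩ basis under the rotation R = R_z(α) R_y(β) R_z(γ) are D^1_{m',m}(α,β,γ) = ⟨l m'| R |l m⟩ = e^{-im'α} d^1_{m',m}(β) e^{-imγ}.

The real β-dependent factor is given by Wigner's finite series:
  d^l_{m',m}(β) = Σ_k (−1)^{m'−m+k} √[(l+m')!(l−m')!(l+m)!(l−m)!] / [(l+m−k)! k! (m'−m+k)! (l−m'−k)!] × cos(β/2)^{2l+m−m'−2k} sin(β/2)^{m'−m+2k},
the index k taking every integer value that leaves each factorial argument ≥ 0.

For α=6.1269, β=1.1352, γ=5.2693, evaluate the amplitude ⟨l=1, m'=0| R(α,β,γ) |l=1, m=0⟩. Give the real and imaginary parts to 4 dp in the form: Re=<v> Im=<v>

Re=0.4220 Im=0.0000

First d^1_{0,0}(β=1.1352), then the phase factors e^{-i(0)α} and e^{-i(0)γ}:
c=cos(1.1352/2)=0.843194, s=sin(1.1352/2)=0.537610; N=√[1·1·1·1]=1.000000
Admissible k: 0..1 (factorial args all ≥0)
  k=0: (−1)^0·1.0000/(1)·0.8432^2·0.5376^0 = +0.710976
  k=1: (−1)^1·1.0000/(1)·0.8432^0·0.5376^2 = -0.289024
d^1_{0,0}(1.1352) = +0.710976 -0.289024 = +0.421951
Phases: e^{-i·(0)·6.1269}=+1.000000+0.000000i, e^{-i·(0)·5.2693}=+1.000000+0.000000i ⇒ D=+0.421951+0.000000i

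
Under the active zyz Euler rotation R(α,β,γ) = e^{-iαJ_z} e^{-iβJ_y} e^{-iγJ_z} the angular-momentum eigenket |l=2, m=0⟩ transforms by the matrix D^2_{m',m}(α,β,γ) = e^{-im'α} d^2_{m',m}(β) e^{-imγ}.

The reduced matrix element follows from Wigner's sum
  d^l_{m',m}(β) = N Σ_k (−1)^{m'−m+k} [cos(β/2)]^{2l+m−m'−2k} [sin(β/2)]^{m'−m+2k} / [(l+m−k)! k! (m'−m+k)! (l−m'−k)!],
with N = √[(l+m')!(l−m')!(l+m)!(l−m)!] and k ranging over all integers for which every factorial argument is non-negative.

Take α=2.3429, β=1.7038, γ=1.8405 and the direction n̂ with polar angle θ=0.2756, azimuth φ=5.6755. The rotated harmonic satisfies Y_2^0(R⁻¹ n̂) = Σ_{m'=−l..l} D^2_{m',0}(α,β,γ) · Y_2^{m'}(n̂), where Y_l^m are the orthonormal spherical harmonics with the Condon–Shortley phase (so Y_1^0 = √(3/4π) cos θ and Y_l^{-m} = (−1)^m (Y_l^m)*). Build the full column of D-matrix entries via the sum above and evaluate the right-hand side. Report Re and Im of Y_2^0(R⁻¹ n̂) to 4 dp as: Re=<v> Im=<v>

Re=-0.1697 Im=0.0000

Need the full column D^2_{m',0} for m'=−2..2 at α=2.3429, β=1.7038, γ=1.8405.
cos(β/2)=0.658555, sin(β/2)=0.752533
d^2_{-2,0}: single k=2 term ⇒ +0.601603;  D = -0.015994-0.601391i
d^2_{-1,0}: k∈[1..2] ⇒ +0.526473 -0.687455 = -0.160981;  D = +0.112308-0.115334i
d^2_{0,0}: k∈[0..2] ⇒ +0.188091 -0.982414 +0.320702 = -0.473621;  D = -0.473621+0.000000i
d^2_{1,0}: k∈[0..1] ⇒ -0.526473 +0.687455 = +0.160981;  D = -0.112308-0.115334i
d^2_{2,0}: single k=0 term ⇒ +0.601603;  D = -0.015994+0.601391i
Y_2^{m'}(θ=0.2756,φ=5.6755) and Σ D·Y over m':
  (-0.0160-0.6014i)·(+0.0100+0.0268i)  (+0.1123-0.1153i)·(+0.1661+0.1155i)  (-0.4736+0.0000i)·(+0.5607+0.0000i)  (-0.1123-0.1153i)·(-0.1661+0.1155i)  (-0.0160+0.6014i)·(+0.0100-0.0268i)
Y_2^0(R⁻¹ n̂) = -0.169685-0.000000i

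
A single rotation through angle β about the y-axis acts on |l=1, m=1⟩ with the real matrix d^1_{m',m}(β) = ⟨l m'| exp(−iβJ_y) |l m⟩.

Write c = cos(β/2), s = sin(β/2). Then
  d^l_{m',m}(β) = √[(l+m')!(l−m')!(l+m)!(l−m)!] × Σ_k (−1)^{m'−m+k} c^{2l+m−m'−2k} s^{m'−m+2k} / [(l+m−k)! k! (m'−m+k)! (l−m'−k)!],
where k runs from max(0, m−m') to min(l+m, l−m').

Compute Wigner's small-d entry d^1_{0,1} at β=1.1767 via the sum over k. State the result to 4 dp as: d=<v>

d=0.6529

d^1_{0,1}(β=1.1767) via Wigner's sum:
With c≡cos(β/2)=0.831858 and s≡sin(β/2)=0.554989, N=[1·1·2·1]^{1/2}=1.414214
k: max(0,(1)−(0))=1 … min(1+(1),1−(0))=1
  k=1: (−1)^0·1.4142/(1)·0.8319^1·0.5550^1 = +0.652903
d^1_{0,1}(1.1767) = +0.652903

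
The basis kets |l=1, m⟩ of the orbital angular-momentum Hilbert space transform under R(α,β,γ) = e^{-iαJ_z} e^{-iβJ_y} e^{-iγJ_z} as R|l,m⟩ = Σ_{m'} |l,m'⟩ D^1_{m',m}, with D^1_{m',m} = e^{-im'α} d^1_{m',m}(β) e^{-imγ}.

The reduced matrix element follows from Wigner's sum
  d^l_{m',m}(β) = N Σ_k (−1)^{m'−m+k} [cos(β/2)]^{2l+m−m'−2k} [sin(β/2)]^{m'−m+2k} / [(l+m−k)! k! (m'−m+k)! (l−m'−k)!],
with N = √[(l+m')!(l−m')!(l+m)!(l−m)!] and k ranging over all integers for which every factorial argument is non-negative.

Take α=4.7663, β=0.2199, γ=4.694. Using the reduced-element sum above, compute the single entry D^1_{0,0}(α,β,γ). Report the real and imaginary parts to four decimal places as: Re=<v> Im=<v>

D^1_{0,0}(4.7663,0.2199,4.694) = e^{-i·0·4.7663}·d^1_{0,0}(0.2199)·e^{-i·0·4.694}. Compute d first:
With c≡cos(β/2)=0.993962 and s≡sin(β/2)=0.109729, N=[1·1·1·1]^{1/2}=1.000000
k∈{0,1} keeps every argument non-negative
  k=0: (−1)^0·1.0000/(1)·0.9940^2·0.1097^0 = +0.987960
  k=1: (−1)^1·1.0000/(1)·0.9940^0·0.1097^2 = -0.012040
d^1_{0,0}(0.2199) = +0.987960 -0.012040 = +0.975919
Phases: e^{-i·(0)·4.7663}=+1.000000+0.000000i, e^{-i·(0)·4.694}=+1.000000+0.000000i ⇒ D=+0.975919+0.000000i

Re=0.9759 Im=0.0000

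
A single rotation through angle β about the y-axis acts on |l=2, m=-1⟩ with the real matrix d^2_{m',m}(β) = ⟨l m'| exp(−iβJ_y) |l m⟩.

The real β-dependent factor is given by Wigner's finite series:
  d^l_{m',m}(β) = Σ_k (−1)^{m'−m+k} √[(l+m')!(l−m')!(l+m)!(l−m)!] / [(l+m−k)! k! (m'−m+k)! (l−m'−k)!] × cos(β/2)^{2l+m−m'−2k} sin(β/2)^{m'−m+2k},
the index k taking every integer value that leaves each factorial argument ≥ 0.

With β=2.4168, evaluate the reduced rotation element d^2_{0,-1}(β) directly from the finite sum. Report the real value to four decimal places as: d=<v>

d=0.6079

d^2_{0,-1}(β=2.4168) via Wigner's sum:
With c≡cos(β/2)=0.354516 and s≡sin(β/2)=0.935050, N=[2·2·1·6]^{1/2}=4.898979
k: max(0,(-1)−(0))=0 … min(2+(-1),2−(0))=1
  k=0: (−1)^1·4.8990/(2)·0.3545^3·0.9350^1 = -0.102051
  k=1: (−1)^2·4.8990/(2)·0.3545^1·0.9350^3 = +0.709931
d^2_{0,-1}(2.4168) = -0.102051 +0.709931 = +0.607879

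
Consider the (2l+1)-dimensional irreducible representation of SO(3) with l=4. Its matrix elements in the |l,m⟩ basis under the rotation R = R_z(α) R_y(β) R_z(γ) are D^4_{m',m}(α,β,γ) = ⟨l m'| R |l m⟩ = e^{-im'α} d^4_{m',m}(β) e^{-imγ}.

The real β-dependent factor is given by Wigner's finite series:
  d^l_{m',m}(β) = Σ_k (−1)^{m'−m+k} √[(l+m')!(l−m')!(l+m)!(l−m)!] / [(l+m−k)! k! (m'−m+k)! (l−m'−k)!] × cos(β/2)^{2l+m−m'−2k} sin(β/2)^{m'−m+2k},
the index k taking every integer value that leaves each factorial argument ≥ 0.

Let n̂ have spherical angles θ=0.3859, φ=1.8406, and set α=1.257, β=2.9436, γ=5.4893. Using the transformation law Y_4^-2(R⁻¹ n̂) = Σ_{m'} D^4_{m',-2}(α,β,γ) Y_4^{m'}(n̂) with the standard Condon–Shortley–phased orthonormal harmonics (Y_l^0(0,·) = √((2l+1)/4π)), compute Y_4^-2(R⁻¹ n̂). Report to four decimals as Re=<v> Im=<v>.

Need the full column D^4_{m',-2} for m'=−4..4 at α=1.257, β=2.9436, γ=5.4893.
cos(β/2)=0.098835, sin(β/2)=0.995104
d^4_{-4,-2}: single k=2 term ⇒ +0.000005;  D = -0.000005-0.000001i
d^4_{-3,-2}: k∈[1..2] ⇒ +0.000000 -0.000104 = -0.000104;  D = +0.000060-0.000085i
d^4_{-2,-2}: k∈[0..2] ⇒ +0.000000 -0.000011 +0.001403 = +0.001392;  D = +0.000837+0.001113i
d^4_{-1,-2}: k∈[0..2] ⇒ -0.000000 +0.000197 -0.013322 = -0.013126;  D = -0.012414+0.004263i
d^4_{0,-2}: k∈[0..2] ⇒ +0.000009 -0.002367 +0.089981 = +0.087623;  D = -0.001487-0.087610i
d^4_{1,-2}: k∈[0..2] ⇒ -0.000131 +0.019984 -0.405158 = -0.385306;  D = +0.368457+0.112695i
d^4_{2,-2}: k∈[0..2] ⇒ +0.001403 -0.113818 +0.961496 = +0.849081;  D = -0.486841+0.695647i
d^4_{3,-2}: k∈[0..1] ⇒ -0.010574 +0.357316 = +0.346742;  D = +0.208843+0.276793i
d^4_{4,-2}: single k=0 term ⇒ +0.050189;  D = +0.047439-0.016386i
Y_4^{m'}(θ=0.3859,φ=1.8406) and Σ D·Y over m':
  (-0.0000-0.0000i)·(+0.0042-0.0078i)  (+0.0001-0.0001i)·(+0.0448+0.0427i)  (+0.0008+0.0011i)·(-0.2036+0.1220i)  (-0.0124+0.0043i)·(-0.1323-0.4783i)  (-0.0015-0.0876i)·(+0.3211+0.0000i)  (+0.3685+0.1127i)·(+0.1323-0.4783i)  (-0.4868+0.6956i)·(-0.2036-0.1220i)  (+0.2088+0.2768i)·(-0.0448+0.0427i)  (+0.0474-0.0164i)·(+0.0042+0.0078i)
Y_4^-2(R⁻¹ n̂) = +0.268691-0.269682i

Re=0.2687 Im=-0.2697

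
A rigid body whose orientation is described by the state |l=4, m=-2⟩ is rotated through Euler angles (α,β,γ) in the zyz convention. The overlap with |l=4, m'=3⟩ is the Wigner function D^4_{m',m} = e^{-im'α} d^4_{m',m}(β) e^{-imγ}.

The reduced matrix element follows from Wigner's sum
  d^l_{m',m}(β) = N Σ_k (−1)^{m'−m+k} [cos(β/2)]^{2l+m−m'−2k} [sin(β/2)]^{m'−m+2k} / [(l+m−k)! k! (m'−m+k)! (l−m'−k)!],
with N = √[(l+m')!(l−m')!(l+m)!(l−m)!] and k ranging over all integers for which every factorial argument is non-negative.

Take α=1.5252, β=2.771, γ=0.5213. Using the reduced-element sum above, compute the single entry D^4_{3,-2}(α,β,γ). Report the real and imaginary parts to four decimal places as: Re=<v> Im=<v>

Split into d^4_{3,-2}(β=2.771) × two z-phases.
With c≡cos(β/2)=0.184238 and s≡sin(β/2)=0.982882, N=[5040·1·2·720]^{1/2}=2693.993318
k∈{0,1} keeps every argument non-negative
  k=0: (−1)^5·2693.9933/(240)·0.1842^3·0.9829^5 = -0.064391
  k=1: (−1)^6·2693.9933/(720)·0.1842^1·0.9829^7 = +0.610874
d^4_{3,-2}(2.771) = -0.064391 +0.610874 = +0.546482
D = (-0.136363+0.990659i)·(+0.546482)·(+0.503976+0.863717i) = -0.505154+0.208477i

Re=-0.5052 Im=0.2085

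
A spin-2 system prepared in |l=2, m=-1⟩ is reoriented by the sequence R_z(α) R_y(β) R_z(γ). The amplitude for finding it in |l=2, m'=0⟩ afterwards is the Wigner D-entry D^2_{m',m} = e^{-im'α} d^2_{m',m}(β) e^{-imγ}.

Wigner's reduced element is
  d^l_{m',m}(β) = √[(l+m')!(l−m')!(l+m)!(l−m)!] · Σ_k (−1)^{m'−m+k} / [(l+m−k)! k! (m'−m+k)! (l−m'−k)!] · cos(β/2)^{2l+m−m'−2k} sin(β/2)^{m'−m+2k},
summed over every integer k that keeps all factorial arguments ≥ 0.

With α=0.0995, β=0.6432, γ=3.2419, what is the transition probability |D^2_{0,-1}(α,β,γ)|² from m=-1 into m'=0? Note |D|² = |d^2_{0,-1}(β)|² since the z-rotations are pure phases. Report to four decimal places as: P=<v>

First d^2_{0,-1}(β=0.6432), then the phase factors e^{-i(0)α} and e^{-i(-1)γ}:
With c≡cos(β/2)=0.948731 and s≡sin(β/2)=0.316085, N=[2·2·1·6]^{1/2}=4.898979
k∈{0,1} keeps every argument non-negative
  k=0: (−1)^1·4.8990/(2)·0.9487^3·0.3161^1 = -0.661163
  k=1: (−1)^2·4.8990/(2)·0.9487^1·0.3161^3 = +0.073389
d^2_{0,-1}(0.6432) = -0.661163 +0.073389 = -0.587774
|D^2_{0,-1}|² = |d^2_{0,-1}(β)|² = (-0.587774)² = 0.345478 (the z-rotation phases have unit modulus)

P=0.3455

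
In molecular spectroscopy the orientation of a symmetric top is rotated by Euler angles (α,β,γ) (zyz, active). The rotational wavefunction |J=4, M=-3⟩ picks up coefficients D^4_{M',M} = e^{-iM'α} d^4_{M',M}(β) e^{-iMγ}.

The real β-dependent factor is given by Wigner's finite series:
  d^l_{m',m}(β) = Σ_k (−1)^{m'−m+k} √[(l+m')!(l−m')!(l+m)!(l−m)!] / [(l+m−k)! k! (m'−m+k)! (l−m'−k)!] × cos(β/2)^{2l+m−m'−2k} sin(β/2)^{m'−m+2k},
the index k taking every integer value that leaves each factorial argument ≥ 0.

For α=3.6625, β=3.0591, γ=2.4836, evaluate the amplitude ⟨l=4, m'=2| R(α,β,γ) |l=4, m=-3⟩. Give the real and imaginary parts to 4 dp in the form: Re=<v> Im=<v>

Re=0.1514 Im=0.0191

First d^4_{2,-3}(β=3.0591), then the phase factors e^{-i(2)α} and e^{-i(-3)γ}:
With c≡cos(β/2)=0.041235 and s≡sin(β/2)=0.999149, N=[720·2·1·5040]^{1/2}=2693.993318
k∈{0,1} keeps every argument non-negative
  k=0: (−1)^5·2693.9933/(240)·0.0412^3·0.9991^5 = -0.000784
  k=1: (−1)^6·2693.9933/(720)·0.0412^1·0.9991^7 = +0.153370
d^4_{2,-3}(3.0591) = -0.000784 +0.153370 = +0.152586
Attach z-rotation phases: D = e^{-i(2)(3.6625)}·(+0.152586)·e^{-i(-3)(2.4836)} = +0.151380+0.019145i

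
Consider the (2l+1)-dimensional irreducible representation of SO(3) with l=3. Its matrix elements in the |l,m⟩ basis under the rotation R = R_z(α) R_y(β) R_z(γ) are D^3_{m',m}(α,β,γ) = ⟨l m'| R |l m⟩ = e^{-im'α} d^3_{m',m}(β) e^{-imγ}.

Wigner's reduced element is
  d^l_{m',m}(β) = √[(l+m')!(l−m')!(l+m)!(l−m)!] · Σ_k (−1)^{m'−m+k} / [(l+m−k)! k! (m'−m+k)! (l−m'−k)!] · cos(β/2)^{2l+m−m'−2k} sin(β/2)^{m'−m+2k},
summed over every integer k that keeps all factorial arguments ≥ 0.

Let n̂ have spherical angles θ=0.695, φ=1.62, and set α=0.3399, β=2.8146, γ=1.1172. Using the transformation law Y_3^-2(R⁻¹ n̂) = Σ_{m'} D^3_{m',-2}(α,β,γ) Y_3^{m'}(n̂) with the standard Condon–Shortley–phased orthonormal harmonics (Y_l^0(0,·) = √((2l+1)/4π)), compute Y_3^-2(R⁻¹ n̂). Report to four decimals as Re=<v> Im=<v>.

Need the full column D^3_{m',-2} for m'=−3..3 at α=0.3399, β=2.8146, γ=1.1172.
cos(β/2)=0.162769, sin(β/2)=0.986664
d^3_{-3,-2}: single k=1 term ⇒ +0.000276;  D = -0.000274-0.000031i
d^3_{-2,-2}: k∈[0..1] ⇒ +0.000019 -0.003417 = -0.003398;  D = +0.003311-0.000766i
d^3_{-1,-2}: k∈[0..1] ⇒ -0.000356 +0.026197 = +0.025841;  D = -0.021793+0.013885i
d^3_{0,-2}: k∈[0..1] ⇒ +0.003743 -0.137525 = -0.133782;  D = +0.082404-0.105391i
d^3_{1,-2}: k∈[0..1] ⇒ -0.026197 +0.481303 = +0.455106;  D = -0.144760+0.431469i
d^3_{2,-2}: k∈[0..1] ⇒ +0.125542 -0.922606 = -0.797064;  D = -0.012909-0.796959i
d^3_{3,-2}: single k=0 term ⇒ -0.372815;  D = -0.129970-0.349427i
Y_3^{m'}(θ=0.695,φ=1.62) and Σ D·Y over m':
  (-0.0003-0.0000i)·(+0.0161+0.1084i)  (+0.0033-0.0008i)·(-0.3203+0.0316i)  (-0.0218+0.0139i)·(-0.0198-0.4030i)  (+0.0824-0.1054i)·(-0.0145+0.0000i)  (-0.1448+0.4315i)·(+0.0198-0.4030i)  (-0.0129-0.7970i)·(-0.3203-0.0316i)  (-0.1300-0.3494i)·(-0.0161+0.1084i)
Y_3^-2(R⁻¹ n̂) = +0.193698+0.324502i

Re=0.1937 Im=0.3245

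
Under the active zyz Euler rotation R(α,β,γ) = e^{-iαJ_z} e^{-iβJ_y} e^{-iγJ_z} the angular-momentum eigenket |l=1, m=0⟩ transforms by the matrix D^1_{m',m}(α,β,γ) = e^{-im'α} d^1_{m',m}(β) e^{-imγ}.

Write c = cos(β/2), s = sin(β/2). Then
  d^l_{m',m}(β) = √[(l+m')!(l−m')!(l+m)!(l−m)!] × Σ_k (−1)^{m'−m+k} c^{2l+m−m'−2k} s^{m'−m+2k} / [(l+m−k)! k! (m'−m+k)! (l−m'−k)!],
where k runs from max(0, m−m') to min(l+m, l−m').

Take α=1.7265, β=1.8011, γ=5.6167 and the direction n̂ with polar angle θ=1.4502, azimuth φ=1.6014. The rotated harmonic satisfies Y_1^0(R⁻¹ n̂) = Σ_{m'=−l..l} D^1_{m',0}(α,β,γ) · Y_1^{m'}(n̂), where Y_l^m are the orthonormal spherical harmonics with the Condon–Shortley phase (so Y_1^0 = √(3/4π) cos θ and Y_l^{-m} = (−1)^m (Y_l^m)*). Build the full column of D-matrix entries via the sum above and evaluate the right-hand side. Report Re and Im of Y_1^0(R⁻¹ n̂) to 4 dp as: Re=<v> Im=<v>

Re=0.4551 Im=0.0000

Need the full column D^1_{m',0} for m'=−1..1 at α=1.7265, β=1.8011, γ=5.6167.
cos(β/2)=0.621179, sin(β/2)=0.783669
d^1_{-1,0}: single k=1 term ⇒ +0.688437;  D = -0.106760+0.680109i
d^1_{0,0}: k∈[0..1] ⇒ +0.385863 -0.614137 = -0.228273;  D = -0.228273+0.000000i
d^1_{1,0}: single k=0 term ⇒ -0.688437;  D = +0.106760+0.680109i
Y_1^{m'}(θ=1.4502,φ=1.6014) and Σ D·Y over m':
  (-0.1068+0.6801i)·(-0.0105-0.3428i)  (-0.2283+0.0000i)·(+0.0588+0.0000i)  (+0.1068+0.6801i)·(+0.0105-0.3428i)
Y_1^0(R⁻¹ n̂) = +0.455138+0.000000i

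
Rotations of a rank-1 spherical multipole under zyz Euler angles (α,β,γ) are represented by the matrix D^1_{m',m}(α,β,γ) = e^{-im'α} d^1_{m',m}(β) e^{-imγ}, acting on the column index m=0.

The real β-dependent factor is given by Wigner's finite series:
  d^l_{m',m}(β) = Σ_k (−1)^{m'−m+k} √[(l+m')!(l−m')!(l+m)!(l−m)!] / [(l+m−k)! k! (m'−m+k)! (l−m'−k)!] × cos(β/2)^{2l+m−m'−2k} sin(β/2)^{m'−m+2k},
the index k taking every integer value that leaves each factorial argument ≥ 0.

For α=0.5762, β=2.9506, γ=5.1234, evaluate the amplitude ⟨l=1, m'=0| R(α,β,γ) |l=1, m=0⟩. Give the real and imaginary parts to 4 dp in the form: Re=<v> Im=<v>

Re=-0.9818 Im=0.0000

First d^1_{0,0}(β=2.9506), then the phase factors e^{-i(0)α} and e^{-i(0)γ}:
Half-angle: c=0.095351, s=0.995444. N=√(1·1·1·1)=1.000000
k: max(0,(0)−(0))=0 … min(1+(0),1−(0))=1
  k=0: (−1)^0·1.0000/(1)·0.0954^2·0.9954^0 = +0.009092
  k=1: (−1)^1·1.0000/(1)·0.0954^0·0.9954^2 = -0.990908
d^1_{0,0}(2.9506) = +0.009092 -0.990908 = -0.981816
Attach z-rotation phases: D = e^{-i(0)(0.5762)}·(-0.981816)·e^{-i(0)(5.1234)} = -0.981816+0.000000i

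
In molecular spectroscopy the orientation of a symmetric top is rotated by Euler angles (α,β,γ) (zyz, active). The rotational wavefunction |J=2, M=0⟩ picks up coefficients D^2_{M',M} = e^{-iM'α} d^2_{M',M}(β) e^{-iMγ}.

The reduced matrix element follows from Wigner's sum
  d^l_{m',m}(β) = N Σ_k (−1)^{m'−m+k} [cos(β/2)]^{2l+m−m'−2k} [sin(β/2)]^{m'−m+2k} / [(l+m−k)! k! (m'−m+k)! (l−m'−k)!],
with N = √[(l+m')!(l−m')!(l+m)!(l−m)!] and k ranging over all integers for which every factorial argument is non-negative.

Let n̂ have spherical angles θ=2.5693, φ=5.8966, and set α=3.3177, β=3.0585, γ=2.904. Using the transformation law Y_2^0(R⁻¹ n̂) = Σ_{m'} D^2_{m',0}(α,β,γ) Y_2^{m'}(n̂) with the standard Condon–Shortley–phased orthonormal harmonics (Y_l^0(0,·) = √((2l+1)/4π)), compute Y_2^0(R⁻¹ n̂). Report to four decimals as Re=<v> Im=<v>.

Need the full column D^2_{m',0} for m'=−2..2 at α=3.3177, β=3.0585, γ=2.904.
cos(β/2)=0.041534, sin(β/2)=0.999137
d^2_{-2,0}: single k=2 term ⇒ +0.004218;  D = +0.003959+0.001455i
d^2_{-1,0}: k∈[1..2] ⇒ +0.000175 -0.101475 = -0.101300;  D = +0.099733+0.017748i
d^2_{0,0}: k∈[0..2] ⇒ +0.000003 -0.006889 +0.996553 = +0.989667;  D = +0.989667+0.000000i
d^2_{1,0}: k∈[0..1] ⇒ -0.000175 +0.101475 = +0.101300;  D = -0.099733+0.017748i
d^2_{2,0}: single k=0 term ⇒ +0.004218;  D = +0.003959-0.001455i
Y_2^{m'}(θ=2.5693,φ=5.8966) and Σ D·Y over m':
  (+0.0040+0.0015i)·(+0.0811+0.0791i)  (+0.0997+0.0177i)·(-0.3258-0.1326i)  (+0.9897+0.0000i)·(+0.3533+0.0000i)  (-0.0997+0.0177i)·(+0.3258-0.1326i)  (+0.0040-0.0015i)·(+0.0811-0.0791i)
Y_2^0(R⁻¹ n̂) = +0.289771+0.000000i

Re=0.2898 Im=0.0000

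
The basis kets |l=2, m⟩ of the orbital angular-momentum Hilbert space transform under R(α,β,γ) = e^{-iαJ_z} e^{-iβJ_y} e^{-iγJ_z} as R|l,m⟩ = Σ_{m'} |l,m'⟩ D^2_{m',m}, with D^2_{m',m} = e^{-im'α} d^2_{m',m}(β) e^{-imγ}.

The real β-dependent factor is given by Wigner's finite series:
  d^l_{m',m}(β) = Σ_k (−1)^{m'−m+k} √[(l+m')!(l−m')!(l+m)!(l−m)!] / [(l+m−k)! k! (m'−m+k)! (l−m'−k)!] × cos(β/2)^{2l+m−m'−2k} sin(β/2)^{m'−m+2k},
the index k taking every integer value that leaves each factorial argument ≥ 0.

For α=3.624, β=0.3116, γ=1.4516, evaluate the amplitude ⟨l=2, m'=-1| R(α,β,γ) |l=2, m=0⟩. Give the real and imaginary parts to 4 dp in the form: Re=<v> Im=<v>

D^2_{-1,0}(3.624,0.3116,1.4516) = e^{-i·-1·3.624}·d^2_{-1,0}(0.3116)·e^{-i·0·1.4516}. Compute d first:
With c≡cos(β/2)=0.987888 and s≡sin(β/2)=0.155170, N=[1·6·2·2]^{1/2}=4.898979
Admissible k: 1..2 (factorial args all ≥0)
  k=1: (−1)^0·4.8990/(2)·0.9879^3·0.1552^1 = +0.366444
  k=2: (−1)^1·4.8990/(2)·0.9879^1·0.1552^3 = -0.009041
d^2_{-1,0}(0.3116) = +0.366444 -0.009041 = +0.357403
Phases: e^{-i·(-1)·3.624}=-0.885881-0.463913i, e^{-i·(0)·1.4516}=+1.000000+0.000000i ⇒ D=-0.316616-0.165804i

Re=-0.3166 Im=-0.1658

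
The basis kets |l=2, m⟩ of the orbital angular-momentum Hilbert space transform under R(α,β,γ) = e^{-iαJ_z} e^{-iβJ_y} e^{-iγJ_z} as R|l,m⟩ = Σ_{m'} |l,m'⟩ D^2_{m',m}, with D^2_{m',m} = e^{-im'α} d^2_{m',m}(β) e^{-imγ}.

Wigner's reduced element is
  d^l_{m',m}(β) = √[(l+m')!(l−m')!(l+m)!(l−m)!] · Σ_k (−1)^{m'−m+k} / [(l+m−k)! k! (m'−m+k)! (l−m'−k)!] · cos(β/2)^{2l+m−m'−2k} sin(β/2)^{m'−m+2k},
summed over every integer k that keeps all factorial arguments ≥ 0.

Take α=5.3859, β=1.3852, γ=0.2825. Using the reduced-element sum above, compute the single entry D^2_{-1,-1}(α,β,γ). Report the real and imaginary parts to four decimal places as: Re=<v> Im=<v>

Re=-0.3053 Im=0.2155

First d^2_{-1,-1}(β=1.3852), then the phase factors e^{-i(-1)α} and e^{-i(-1)γ}:
Half-angle: c=0.769588, s=0.638540. N=√(1·6·1·6)=6.000000
k∈{0,1} keeps every argument non-negative
  k=0: (−1)^0·6.0000/(6)·0.7696^4·0.6385^0 = +0.350779
  k=1: (−1)^1·6.0000/(2)·0.7696^2·0.6385^2 = -0.724461
d^2_{-1,-1}(1.3852) = +0.350779 -0.724461 = -0.373681
Phases: e^{-i·(-1)·5.3859}=+0.623734-0.781637i, e^{-i·(-1)·0.2825}=+0.960362+0.278757i ⇒ D=-0.305259+0.215533i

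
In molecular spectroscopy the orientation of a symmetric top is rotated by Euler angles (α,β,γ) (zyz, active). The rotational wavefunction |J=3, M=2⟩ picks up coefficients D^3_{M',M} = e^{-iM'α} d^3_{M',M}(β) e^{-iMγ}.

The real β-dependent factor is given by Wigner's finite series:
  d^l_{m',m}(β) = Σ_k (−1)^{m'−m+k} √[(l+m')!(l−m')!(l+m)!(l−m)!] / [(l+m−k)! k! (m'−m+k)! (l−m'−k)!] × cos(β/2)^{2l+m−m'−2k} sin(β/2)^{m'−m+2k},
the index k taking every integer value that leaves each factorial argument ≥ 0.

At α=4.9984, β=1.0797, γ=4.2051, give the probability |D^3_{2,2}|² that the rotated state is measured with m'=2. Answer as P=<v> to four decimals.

D^3_{2,2}(4.9984,1.0797,4.2051) = e^{-i·2·4.9984}·d^3_{2,2}(1.0797)·e^{-i·2·4.2051}. Compute d first:
With c≡cos(β/2)=0.857786 and s≡sin(β/2)=0.514007, N=[120·1·120·1]^{1/2}=120.000000
The bounds max(0,m−m')=0 and min(l+m,l−m')=1 give 2 terms
  k=0: (−1)^0·120.0000/(120)·0.8578^6·0.5140^0 = +0.398358
  k=1: (−1)^1·120.0000/(24)·0.8578^4·0.5140^2 = -0.715194
d^3_{2,2}(1.0797) = +0.398358 -0.715194 = -0.316837
|D^3_{2,2}|² = |d^3_{2,2}(β)|² = (-0.316837)² = 0.100385 (the z-rotation phases have unit modulus)

P=0.1004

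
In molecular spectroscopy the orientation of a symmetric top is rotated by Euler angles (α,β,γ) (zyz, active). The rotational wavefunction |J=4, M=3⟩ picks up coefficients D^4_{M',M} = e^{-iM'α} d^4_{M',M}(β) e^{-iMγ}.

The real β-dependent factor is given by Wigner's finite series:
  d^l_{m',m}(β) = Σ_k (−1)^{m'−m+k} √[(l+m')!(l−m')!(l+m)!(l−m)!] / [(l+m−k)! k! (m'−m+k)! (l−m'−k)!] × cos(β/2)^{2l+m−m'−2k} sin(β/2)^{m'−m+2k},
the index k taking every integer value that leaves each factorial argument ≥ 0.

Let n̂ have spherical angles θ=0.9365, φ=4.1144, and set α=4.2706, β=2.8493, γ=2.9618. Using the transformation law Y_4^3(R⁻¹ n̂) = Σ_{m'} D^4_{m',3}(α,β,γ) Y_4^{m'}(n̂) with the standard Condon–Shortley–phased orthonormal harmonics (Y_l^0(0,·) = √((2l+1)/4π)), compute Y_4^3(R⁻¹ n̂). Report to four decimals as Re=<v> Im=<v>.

Need the full column D^4_{m',3} for m'=−4..4 at α=4.2706, β=2.8493, γ=2.9618.
cos(β/2)=0.145627, sin(β/2)=0.989340
d^4_{-4,3}: single k=7 term ⇒ +0.382123;  D = -0.128520+0.359862i
d^4_{-3,3}: k∈[6..7] ⇒ +0.139204 -0.917832 = -0.778628;  D = +0.550898+0.550248i
d^4_{-2,3}: k∈[5..6] ⇒ +0.032858 -0.505502 = -0.472644;  D = -0.444922+0.159491i
d^4_{-1,3}: k∈[4..5] ⇒ +0.005700 -0.157843 = -0.152143;  D = +0.014824-0.151419i
d^4_{0,3}: k∈[3..4] ⇒ +0.000750 -0.034635 = -0.033884;  D = +0.029074+0.017403i
d^4_{1,3}: k∈[2..3] ⇒ +0.000074 -0.005700 = -0.005626;  D = -0.004676+0.003128i
d^4_{2,3}: k∈[1..2] ⇒ +0.000005 -0.000712 = -0.000707;  D = -0.000104-0.000699i
d^4_{3,3}: k∈[0..1] ⇒ +0.000000 -0.000065 = -0.000065;  D = +0.000062+0.000019i
d^4_{4,3}: single k=0 term ⇒ -0.000004;  D = -0.000003+0.000003i
Y_4^{m'}(θ=0.9365,φ=4.1144) and Σ D·Y over m':
  (-0.1285+0.3599i)·(-0.1364+0.1269i)  (+0.5509+0.5502i)·(+0.3780+0.0858i)  (-0.4449+0.1595i)·(-0.1159-0.2945i)  (+0.0148-0.1514i)·(+0.0689-0.1011i)  (+0.0291+0.0174i)·(-0.3405+0.0000i)  (-0.0047+0.0031i)·(-0.0689-0.1011i)  (-0.0001-0.0007i)·(-0.1159+0.2945i)  (+0.0001+0.0000i)·(-0.3780+0.0858i)  (-0.0000+0.0000i)·(-0.1364-0.1269i)
Y_4^3(R⁻¹ n̂) = +0.208074+0.284917i

Re=0.2081 Im=0.2849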